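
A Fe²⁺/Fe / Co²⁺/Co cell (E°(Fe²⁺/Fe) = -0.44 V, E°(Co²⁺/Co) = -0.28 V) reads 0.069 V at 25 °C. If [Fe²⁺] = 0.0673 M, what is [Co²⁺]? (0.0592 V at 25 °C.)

5.7 × 10^-5 M

From the Nernst equation, log Q = n(E° − E)/0.0592 = 2(0.16 − 0.069)/0.0592 = 3.074, so Q = 1190.
With Q = [Fe²⁺]/[Co²⁺] and the known concentrations, [Co²⁺] in the denominator gives [Co²⁺] = 5.7 × 10^-5 M.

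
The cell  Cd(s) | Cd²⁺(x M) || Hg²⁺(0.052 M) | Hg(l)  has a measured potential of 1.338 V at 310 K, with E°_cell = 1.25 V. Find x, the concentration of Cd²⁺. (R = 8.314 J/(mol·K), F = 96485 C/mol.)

From the Nernst equation, ln Q = nF(E° − E)/RT = 2×96485×(1.25 − 1.338)/(8.314×310) = -6.589, so Q = 0.00138.
With Q = [Cd²⁺]/[Hg²⁺] and the known concentrations, [Cd²⁺] in the numerator gives [Cd²⁺] = 7.2 × 10^-5 M.

7.2 × 10^-5 M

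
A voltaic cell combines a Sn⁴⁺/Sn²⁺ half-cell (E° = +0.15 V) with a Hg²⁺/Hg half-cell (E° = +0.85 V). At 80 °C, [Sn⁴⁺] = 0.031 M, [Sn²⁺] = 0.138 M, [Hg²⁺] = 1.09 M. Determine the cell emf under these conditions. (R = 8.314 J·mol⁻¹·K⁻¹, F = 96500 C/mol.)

The Hg²⁺/Hg couple has the higher reduction potential and acts as the cathode, so E°_cell = +0.85 − (+0.15) = 0.70 V.
Balancing electrons gives n = 2; the reaction quotient is Q = [Sn⁴⁺]/([Sn²⁺]·[Hg²⁺]) = 0.206.
E = E° − (RT/nF) ln Q = 0.70 − (8.314×353)/(2×96500) × (-1.579) = 0.700 + 0.024 = 0.724 V.

0.724 V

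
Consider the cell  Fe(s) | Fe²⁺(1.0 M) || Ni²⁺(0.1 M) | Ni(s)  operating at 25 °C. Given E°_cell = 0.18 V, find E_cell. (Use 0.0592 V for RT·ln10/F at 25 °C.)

Balancing electrons gives n = 2; the reaction quotient is Q = [Fe²⁺]/[Ni²⁺] = 10.0.
At 25 °C, E = E° − (0.0592/n) log Q = 0.18 − (0.0592/2)(1.000) = 0.180 − 0.030 = 0.150 V.

0.150 V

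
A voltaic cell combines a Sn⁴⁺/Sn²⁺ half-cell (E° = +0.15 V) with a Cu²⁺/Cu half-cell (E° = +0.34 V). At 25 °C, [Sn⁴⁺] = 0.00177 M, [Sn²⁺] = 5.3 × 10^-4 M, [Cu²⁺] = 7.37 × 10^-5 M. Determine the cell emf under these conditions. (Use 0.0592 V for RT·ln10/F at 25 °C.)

The Cu²⁺/Cu couple has the higher reduction potential and acts as the cathode, so E°_cell = +0.34 − (+0.15) = 0.19 V.
Balancing electrons gives n = 2; the reaction quotient is Q = [Sn⁴⁺]/([Sn²⁺]·[Cu²⁺]) = 4.53 × 10^4.
At 25 °C, E = E° − (0.0592/n) log Q = 0.19 − (0.0592/2)(4.656) = 0.190 − 0.138 = 0.052 V.

0.052 V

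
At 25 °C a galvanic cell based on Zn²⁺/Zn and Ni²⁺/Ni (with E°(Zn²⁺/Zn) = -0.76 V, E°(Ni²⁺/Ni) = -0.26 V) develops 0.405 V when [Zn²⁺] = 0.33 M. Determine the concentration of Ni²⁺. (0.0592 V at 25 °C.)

From the Nernst equation, log Q = n(E° − E)/0.0592 = 2(0.50 − 0.405)/0.0592 = 3.209, so Q = 1620.
With Q = [Zn²⁺]/[Ni²⁺] and the known concentrations, [Ni²⁺] in the denominator gives [Ni²⁺] = 2 × 10^-4 M.

2 × 10^-4 M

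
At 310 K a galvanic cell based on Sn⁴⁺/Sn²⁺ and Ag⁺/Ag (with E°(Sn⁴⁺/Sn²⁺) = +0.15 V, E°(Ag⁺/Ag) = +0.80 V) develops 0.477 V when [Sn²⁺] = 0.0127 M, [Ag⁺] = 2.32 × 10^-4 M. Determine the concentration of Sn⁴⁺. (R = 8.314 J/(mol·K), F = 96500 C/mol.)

2.9 × 10^-4 M

From the Nernst equation, ln Q = nF(E° − E)/RT = 2×96500×(0.65 − 0.477)/(8.314×310) = 12.955, so Q = 4.23 × 10^5.
With Q = [Sn⁴⁺]/([Sn²⁺]·[Ag⁺]^2) and the known concentrations, [Sn⁴⁺] in the numerator gives [Sn⁴⁺] = 2.9 × 10^-4 M.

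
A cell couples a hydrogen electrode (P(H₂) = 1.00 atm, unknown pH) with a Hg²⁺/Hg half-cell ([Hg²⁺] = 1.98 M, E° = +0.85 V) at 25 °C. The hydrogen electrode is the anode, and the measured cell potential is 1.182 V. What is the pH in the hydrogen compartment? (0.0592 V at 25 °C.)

pH = 5.46

E°_cell = 0.85 V and n = 2.
log Q = n(E° − E)/0.0592 = 2×(0.85 − 1.182)/0.0592 = -11.216.
With Q = [H⁺]^2 / ([Hg²⁺]·P(H₂)), solving for [H⁺] gives log[H⁺] = -5.460, so pH = 5.46.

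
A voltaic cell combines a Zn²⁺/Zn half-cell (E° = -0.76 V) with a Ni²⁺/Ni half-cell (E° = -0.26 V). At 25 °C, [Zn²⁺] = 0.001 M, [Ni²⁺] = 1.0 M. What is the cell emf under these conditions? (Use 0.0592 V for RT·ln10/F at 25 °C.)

The Ni²⁺/Ni couple has the higher reduction potential and acts as the cathode, so E°_cell = -0.26 − (-0.76) = 0.50 V.
Balancing electrons gives n = 2; the reaction quotient is Q = [Zn²⁺]/[Ni²⁺] = 0.00100.
At 25 °C, E = E° − (0.0592/n) log Q = 0.50 − (0.0592/2)(-3.000) = 0.500 + 0.089 = 0.589 V.

0.589 V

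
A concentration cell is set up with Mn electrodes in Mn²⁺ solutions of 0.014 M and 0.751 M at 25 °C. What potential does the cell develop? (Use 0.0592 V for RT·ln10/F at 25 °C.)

Both half-cells are Mn²⁺/Mn, so E°_cell = 0. The concentrated side is the cathode; the cell reaction moves Mn²⁺ from high to low concentration with n = 2.
Q = [Mn²⁺]_dilute/[Mn²⁺]_conc = 0.014/0.751 = 0.0186.
E = 0 − (0.0592/2) log Q = −(0.0592/2)(-1.730) = 0.0512 V.

0.051 V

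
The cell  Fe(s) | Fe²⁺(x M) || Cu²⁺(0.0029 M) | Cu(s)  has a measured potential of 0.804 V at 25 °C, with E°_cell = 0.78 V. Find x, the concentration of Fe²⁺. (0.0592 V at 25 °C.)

4.5 × 10^-4 M

From the Nernst equation, log Q = n(E° − E)/0.0592 = 2(0.78 − 0.804)/0.0592 = -0.811, so Q = 0.155.
With Q = [Fe²⁺]/[Cu²⁺] and the known concentrations, [Fe²⁺] in the numerator gives [Fe²⁺] = 4.5 × 10^-4 M.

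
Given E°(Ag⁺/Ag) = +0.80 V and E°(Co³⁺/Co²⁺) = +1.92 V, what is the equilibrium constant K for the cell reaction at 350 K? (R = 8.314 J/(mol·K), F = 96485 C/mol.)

1.3 × 10^16

E°_cell = +1.92 − (+0.80) = 1.12 V, with n = 1 electron transferred.
At equilibrium E = 0, so the Nernst equation gives ln K = nFE°/RT = (1)(96485)(1.12)/((8.314)(350)) = 37.14.
K = e^37.14 = 1.3 × 10^16.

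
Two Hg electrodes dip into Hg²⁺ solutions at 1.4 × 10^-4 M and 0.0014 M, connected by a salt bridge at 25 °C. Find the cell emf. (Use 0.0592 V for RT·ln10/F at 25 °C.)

Both half-cells are Hg²⁺/Hg, so E°_cell = 0. The concentrated side is the cathode; the cell reaction moves Hg²⁺ from high to low concentration with n = 2.
Q = [Hg²⁺]_dilute/[Hg²⁺]_conc = 1.4 × 10^-4/0.0014 = 0.100.
E = 0 − (0.0592/2) log Q = −(0.0592/2)(-1.000) = 0.0296 V.

0.030 V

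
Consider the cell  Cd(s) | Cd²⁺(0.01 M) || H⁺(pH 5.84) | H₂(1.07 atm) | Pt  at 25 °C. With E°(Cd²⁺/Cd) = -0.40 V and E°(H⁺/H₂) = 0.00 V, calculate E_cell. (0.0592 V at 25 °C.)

The hydrogen couple is the cathode, so E°_cell = 0.40 V; n = 2.
[H⁺] = 10^(−5.84) = 1.4 × 10^-6 M, and Q = [Cd²⁺]·P(H₂) / [H⁺]^2 = 5.12 × 10^9.
E = E° − (0.0592/2) log Q = 0.40 − (0.0592/2)(9.709) = 0.113 V.

0.11 V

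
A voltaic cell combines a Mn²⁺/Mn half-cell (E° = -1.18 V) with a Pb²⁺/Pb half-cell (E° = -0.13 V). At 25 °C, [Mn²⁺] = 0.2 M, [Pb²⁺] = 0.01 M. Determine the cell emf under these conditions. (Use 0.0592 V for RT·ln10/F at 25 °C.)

The Pb²⁺/Pb couple has the higher reduction potential and acts as the cathode, so E°_cell = -0.13 − (-1.18) = 1.05 V.
Balancing electrons gives n = 2; the reaction quotient is Q = [Mn²⁺]/[Pb²⁺] = 20.0.
At 25 °C, E = E° − (0.0592/n) log Q = 1.05 − (0.0592/2)(1.301) = 1.050 − 0.039 = 1.011 V.

1.01 V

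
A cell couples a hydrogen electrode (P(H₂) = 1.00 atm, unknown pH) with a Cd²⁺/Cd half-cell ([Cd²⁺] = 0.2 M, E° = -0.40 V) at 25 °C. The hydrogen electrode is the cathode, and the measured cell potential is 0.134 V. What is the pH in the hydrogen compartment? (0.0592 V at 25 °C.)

pH = 4.84

E°_cell = 0.40 V and n = 2.
log Q = n(E° − E)/0.0592 = 2×(0.40 − 0.134)/0.0592 = 8.986.
With Q = [Cd²⁺]·P(H₂) / [H⁺]^2, solving for [H⁺] gives log[H⁺] = -4.843, so pH = 4.84.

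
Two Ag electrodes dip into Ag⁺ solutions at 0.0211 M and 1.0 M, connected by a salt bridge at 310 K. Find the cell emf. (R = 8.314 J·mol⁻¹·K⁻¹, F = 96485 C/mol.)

Both half-cells are Ag⁺/Ag, so E°_cell = 0. The concentrated side is the cathode; the cell reaction moves Ag⁺ from high to low concentration with n = 1.
Q = [Ag⁺]_dilute/[Ag⁺]_conc = 0.0211/1.0 = 0.0211.
E = 0 − (RT/nF) ln Q = −((8.314×310)/(1×96485))(-3.858) = 0.1031 V.

0.10 V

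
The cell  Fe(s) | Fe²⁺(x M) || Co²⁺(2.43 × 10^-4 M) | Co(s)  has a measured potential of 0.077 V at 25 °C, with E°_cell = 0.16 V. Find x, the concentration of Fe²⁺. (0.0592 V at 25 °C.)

From the Nernst equation, log Q = n(E° − E)/0.0592 = 2(0.16 − 0.077)/0.0592 = 2.804, so Q = 637.
With Q = [Fe²⁺]/[Co²⁺] and the known concentrations, [Fe²⁺] in the numerator gives [Fe²⁺] = 0.15 M.

0.15 M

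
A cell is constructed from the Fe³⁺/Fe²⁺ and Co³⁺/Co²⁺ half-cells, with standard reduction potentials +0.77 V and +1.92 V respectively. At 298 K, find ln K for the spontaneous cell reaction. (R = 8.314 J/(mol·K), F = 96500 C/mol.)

E°_cell = +1.92 − (+0.77) = 1.15 V, with n = 1 electron transferred.
At equilibrium E = 0, so the Nernst equation gives ln K = nFE°/RT = (1)(96500)(1.15)/((8.314)(298)) = 44.79.

ln K = 44.8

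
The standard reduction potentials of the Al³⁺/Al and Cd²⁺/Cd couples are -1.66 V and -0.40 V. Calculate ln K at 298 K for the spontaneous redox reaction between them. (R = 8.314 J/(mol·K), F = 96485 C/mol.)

E°_cell = -0.40 − (-1.66) = 1.26 V, with n = 6 electrons transferred.
At equilibrium E = 0, so the Nernst equation gives ln K = nFE°/RT = (6)(96485)(1.26)/((8.314)(298)) = 294.41.

ln K = 294.4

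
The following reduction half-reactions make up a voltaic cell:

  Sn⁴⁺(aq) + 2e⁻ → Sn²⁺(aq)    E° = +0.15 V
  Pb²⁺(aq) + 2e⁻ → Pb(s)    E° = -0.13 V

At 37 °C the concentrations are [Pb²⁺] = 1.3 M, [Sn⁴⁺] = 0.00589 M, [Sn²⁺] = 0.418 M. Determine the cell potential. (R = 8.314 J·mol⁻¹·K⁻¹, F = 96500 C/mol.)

0.220 V

The Sn⁴⁺/Sn²⁺ couple has the higher reduction potential and acts as the cathode, so E°_cell = +0.15 − (-0.13) = 0.28 V.
Balancing electrons gives n = 2; the reaction quotient is Q = [Pb²⁺]·[Sn²⁺]/[Sn⁴⁺] = 92.3.
E = E° − (RT/nF) ln Q = 0.28 − (8.314×310)/(2×96500) × (4.525) = 0.280 − 0.060 = 0.220 V.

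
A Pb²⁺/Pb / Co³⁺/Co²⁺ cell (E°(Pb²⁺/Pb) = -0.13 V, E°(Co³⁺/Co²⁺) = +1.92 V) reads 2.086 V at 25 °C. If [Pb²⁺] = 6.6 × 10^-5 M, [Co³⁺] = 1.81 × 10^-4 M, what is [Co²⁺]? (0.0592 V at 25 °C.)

From the Nernst equation, log Q = n(E° − E)/0.0592 = 2(2.05 − 2.086)/0.0592 = -1.216, so Q = 0.0608.
With Q = [Pb²⁺]·[Co²⁺]^2/[Co³⁺]^2 and the known concentrations, [Co²⁺]^2 in the numerator gives [Co²⁺] = 0.0055 M.

0.0055 M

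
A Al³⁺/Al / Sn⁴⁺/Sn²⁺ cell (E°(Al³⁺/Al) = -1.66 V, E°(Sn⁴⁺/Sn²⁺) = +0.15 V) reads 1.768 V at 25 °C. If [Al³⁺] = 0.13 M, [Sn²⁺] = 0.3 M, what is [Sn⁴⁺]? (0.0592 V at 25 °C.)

From the Nernst equation, log Q = n(E° − E)/0.0592 = 6(1.81 − 1.768)/0.0592 = 4.257, so Q = 1.81 × 10^4.
With Q = [Al³⁺]^2·[Sn²⁺]^3/[Sn⁴⁺]^3 and the known concentrations, [Sn⁴⁺]^3 in the denominator gives [Sn⁴⁺] = 0.0029 M.

0.0029 M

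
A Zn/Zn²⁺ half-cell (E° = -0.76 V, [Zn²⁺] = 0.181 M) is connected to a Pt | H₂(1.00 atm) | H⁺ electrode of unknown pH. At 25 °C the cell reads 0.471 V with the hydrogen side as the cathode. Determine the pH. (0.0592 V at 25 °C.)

E°_cell = 0.76 V and n = 2.
log Q = n(E° − E)/0.0592 = 2×(0.76 − 0.471)/0.0592 = 9.764.
With Q = [Zn²⁺]·P(H₂) / [H⁺]^2, solving for [H⁺] gives log[H⁺] = -5.253, so pH = 5.25.

pH = 5.25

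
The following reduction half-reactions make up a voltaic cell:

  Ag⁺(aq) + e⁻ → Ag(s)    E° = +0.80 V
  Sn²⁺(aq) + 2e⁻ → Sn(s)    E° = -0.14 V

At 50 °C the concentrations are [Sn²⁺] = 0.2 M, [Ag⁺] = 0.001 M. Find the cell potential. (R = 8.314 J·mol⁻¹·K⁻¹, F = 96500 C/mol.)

The Ag⁺/Ag couple has the higher reduction potential and acts as the cathode, so E°_cell = +0.80 − (-0.14) = 0.94 V.
Balancing electrons gives n = 2; the reaction quotient is Q = [Sn²⁺]/[Ag⁺]^2 = 2 × 10^5.
E = E° − (RT/nF) ln Q = 0.94 − (8.314×323)/(2×96500) × (12.206) = 0.940 − 0.170 = 0.770 V.

0.770 V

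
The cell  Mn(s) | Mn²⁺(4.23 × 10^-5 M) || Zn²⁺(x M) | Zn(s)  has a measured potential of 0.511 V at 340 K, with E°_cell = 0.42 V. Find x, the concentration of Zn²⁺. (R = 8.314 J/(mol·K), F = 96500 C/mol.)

From the Nernst equation, ln Q = nF(E° − E)/RT = 2×96500×(0.42 − 0.511)/(8.314×340) = -6.213, so Q = 0.00200.
With Q = [Mn²⁺]/[Zn²⁺] and the known concentrations, [Zn²⁺] in the denominator gives [Zn²⁺] = 0.021 M.

0.021 M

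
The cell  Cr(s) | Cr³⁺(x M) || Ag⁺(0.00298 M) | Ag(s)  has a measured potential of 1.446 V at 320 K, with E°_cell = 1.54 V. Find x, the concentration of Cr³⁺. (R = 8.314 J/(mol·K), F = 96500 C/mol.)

From the Nernst equation, ln Q = nF(E° − E)/RT = 3×96500×(1.54 − 1.446)/(8.314×320) = 10.229, so Q = 2.77 × 10^4.
With Q = [Cr³⁺]/[Ag⁺]^3 and the known concentrations, [Cr³⁺] in the numerator gives [Cr³⁺] = 7.3 × 10^-4 M.

7.3 × 10^-4 M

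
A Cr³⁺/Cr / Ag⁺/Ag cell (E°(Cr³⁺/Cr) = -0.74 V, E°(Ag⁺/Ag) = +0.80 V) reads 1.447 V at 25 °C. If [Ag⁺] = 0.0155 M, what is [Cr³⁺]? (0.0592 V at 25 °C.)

From the Nernst equation, log Q = n(E° − E)/0.0592 = 3(1.54 − 1.447)/0.0592 = 4.713, so Q = 5.16 × 10^4.
With Q = [Cr³⁺]/[Ag⁺]^3 and the known concentrations, [Cr³⁺] in the numerator gives [Cr³⁺] = 0.19 M.

0.19 M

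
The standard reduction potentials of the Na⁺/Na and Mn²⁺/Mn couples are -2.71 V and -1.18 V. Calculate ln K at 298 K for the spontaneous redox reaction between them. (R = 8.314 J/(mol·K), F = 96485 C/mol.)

E°_cell = -1.18 − (-2.71) = 1.53 V, with n = 2 electrons transferred.
At equilibrium E = 0, so the Nernst equation gives ln K = nFE°/RT = (2)(96485)(1.53)/((8.314)(298)) = 119.17.

ln K = 119.2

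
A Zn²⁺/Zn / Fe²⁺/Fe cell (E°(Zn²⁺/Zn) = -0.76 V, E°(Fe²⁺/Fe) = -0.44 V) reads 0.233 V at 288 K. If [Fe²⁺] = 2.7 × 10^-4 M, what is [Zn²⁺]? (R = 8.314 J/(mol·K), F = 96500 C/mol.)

From the Nernst equation, ln Q = nF(E° − E)/RT = 2×96500×(0.32 − 0.233)/(8.314×288) = 7.013, so Q = 1110.
With Q = [Zn²⁺]/[Fe²⁺] and the known concentrations, [Zn²⁺] in the numerator gives [Zn²⁺] = 0.3 M.

0.3 M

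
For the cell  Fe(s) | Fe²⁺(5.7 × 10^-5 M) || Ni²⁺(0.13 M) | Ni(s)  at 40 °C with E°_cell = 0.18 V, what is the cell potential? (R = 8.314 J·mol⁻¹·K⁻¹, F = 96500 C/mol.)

Balancing electrons gives n = 2; the reaction quotient is Q = [Fe²⁺]/[Ni²⁺] = 4.38 × 10^-4.
E = E° − (RT/nF) ln Q = 0.18 − (8.314×313)/(2×96500) × (-7.732) = 0.180 + 0.104 = 0.284 V.

0.284 V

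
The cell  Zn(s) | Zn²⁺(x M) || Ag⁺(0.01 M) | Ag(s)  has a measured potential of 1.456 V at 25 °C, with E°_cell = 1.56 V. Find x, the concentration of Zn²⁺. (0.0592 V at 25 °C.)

0.33 M

From the Nernst equation, log Q = n(E° − E)/0.0592 = 2(1.56 − 1.456)/0.0592 = 3.514, so Q = 3260.
With Q = [Zn²⁺]/[Ag⁺]^2 and the known concentrations, [Zn²⁺] in the numerator gives [Zn²⁺] = 0.33 M.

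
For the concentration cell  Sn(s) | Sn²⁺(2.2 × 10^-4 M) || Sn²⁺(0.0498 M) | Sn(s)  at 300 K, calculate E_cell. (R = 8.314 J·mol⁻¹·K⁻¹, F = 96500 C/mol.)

Both half-cells are Sn²⁺/Sn, so E°_cell = 0. The concentrated side is the cathode; the cell reaction moves Sn²⁺ from high to low concentration with n = 2.
Q = [Sn²⁺]_dilute/[Sn²⁺]_conc = 2.2 × 10^-4/0.0498 = 0.00442.
E = 0 − (RT/nF) ln Q = −((8.314×300)/(2×96500))(-5.422) = 0.0701 V.

0.070 V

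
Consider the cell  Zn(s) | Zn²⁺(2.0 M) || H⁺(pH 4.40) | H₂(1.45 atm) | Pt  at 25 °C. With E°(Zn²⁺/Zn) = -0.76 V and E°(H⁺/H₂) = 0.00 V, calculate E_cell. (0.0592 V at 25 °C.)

The hydrogen couple is the cathode, so E°_cell = 0.76 V; n = 2.
[H⁺] = 10^(−4.40) = 4 × 10^-5 M, and Q = [Zn²⁺]·P(H₂) / [H⁺]^2 = 1.83 × 10^9.
E = E° − (0.0592/2) log Q = 0.76 − (0.0592/2)(9.262) = 0.486 V.

0.49 V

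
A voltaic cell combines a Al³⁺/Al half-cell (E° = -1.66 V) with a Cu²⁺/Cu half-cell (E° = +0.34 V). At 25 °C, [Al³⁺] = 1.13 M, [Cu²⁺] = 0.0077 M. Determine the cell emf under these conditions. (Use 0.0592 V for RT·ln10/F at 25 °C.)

1.94 V

The Cu²⁺/Cu couple has the higher reduction potential and acts as the cathode, so E°_cell = +0.34 − (-1.66) = 2.00 V.
Balancing electrons gives n = 6; the reaction quotient is Q = [Al³⁺]^2/[Cu²⁺]^3 = 2.8 × 10^6.
At 25 °C, E = E° − (0.0592/n) log Q = 2.00 − (0.0592/6)(6.447) = 2.000 − 0.064 = 1.936 V.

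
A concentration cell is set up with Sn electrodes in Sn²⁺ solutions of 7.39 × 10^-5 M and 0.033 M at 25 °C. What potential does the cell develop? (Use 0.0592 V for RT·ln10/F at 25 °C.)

0.078 V

Both half-cells are Sn²⁺/Sn, so E°_cell = 0. The concentrated side is the cathode; the cell reaction moves Sn²⁺ from high to low concentration with n = 2.
Q = [Sn²⁺]_dilute/[Sn²⁺]_conc = 7.39 × 10^-5/0.033 = 0.00224.
E = 0 − (0.0592/2) log Q = −(0.0592/2)(-2.650) = 0.0784 V.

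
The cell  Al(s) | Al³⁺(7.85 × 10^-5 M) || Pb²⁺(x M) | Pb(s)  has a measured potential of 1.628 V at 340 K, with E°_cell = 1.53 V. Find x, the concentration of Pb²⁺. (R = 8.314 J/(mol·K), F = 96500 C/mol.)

1.5 M

From the Nernst equation, ln Q = nF(E° − E)/RT = 6×96500×(1.53 − 1.628)/(8.314×340) = -20.073, so Q = 1.92 × 10^-9.
With Q = [Al³⁺]^2/[Pb²⁺]^3 and the known concentrations, [Pb²⁺]^3 in the denominator gives [Pb²⁺] = 1.5 M.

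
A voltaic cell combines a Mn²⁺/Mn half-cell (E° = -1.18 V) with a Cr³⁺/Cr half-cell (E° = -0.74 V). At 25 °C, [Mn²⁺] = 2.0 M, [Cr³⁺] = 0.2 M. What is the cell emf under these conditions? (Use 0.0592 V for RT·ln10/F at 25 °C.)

0.417 V

The Cr³⁺/Cr couple has the higher reduction potential and acts as the cathode, so E°_cell = -0.74 − (-1.18) = 0.44 V.
Balancing electrons gives n = 6; the reaction quotient is Q = [Mn²⁺]^3/[Cr³⁺]^2 = 200.
At 25 °C, E = E° − (0.0592/n) log Q = 0.44 − (0.0592/6)(2.301) = 0.440 − 0.023 = 0.417 V.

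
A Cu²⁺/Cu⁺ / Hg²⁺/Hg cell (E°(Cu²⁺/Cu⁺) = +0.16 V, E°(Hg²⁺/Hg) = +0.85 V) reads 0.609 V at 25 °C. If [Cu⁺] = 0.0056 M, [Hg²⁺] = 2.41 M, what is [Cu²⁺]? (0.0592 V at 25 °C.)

From the Nernst equation, log Q = n(E° − E)/0.0592 = 2(0.69 − 0.609)/0.0592 = 2.736, so Q = 545.
With Q = [Cu²⁺]^2/([Cu⁺]^2·[Hg²⁺]) and the known concentrations, [Cu²⁺]^2 in the numerator gives [Cu²⁺] = 0.2 M.

0.2 M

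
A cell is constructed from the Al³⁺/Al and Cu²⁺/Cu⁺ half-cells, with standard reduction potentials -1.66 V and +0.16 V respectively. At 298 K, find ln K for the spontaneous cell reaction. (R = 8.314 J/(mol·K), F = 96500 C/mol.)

E°_cell = +0.16 − (-1.66) = 1.82 V, with n = 3 electrons transferred.
At equilibrium E = 0, so the Nernst equation gives ln K = nFE°/RT = (3)(96500)(1.82)/((8.314)(298)) = 212.66.

ln K = 212.7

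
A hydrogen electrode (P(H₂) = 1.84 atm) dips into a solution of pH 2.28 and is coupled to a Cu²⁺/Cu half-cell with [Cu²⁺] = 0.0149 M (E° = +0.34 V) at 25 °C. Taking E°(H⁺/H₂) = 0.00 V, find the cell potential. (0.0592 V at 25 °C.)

The Cu²⁺/Cu couple is the cathode, so E°_cell = 0.34 V; n = 2.
[H⁺] = 10^(−2.28) = 0.0052 M, and Q = [H⁺]^2 / ([Cu²⁺]·P(H₂)) = 0.00100.
E = E° − (0.0592/2) log Q = 0.34 − (0.0592/2)(-2.998) = 0.429 V.

0.43 V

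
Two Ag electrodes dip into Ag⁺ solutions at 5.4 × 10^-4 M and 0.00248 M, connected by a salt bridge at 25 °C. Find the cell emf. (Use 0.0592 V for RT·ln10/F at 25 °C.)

0.039 V

Both half-cells are Ag⁺/Ag, so E°_cell = 0. The concentrated side is the cathode; the cell reaction moves Ag⁺ from high to low concentration with n = 1.
Q = [Ag⁺]_dilute/[Ag⁺]_conc = 5.4 × 10^-4/0.00248 = 0.218.
E = 0 − (0.0592/1) log Q = −(0.0592/1)(-0.662) = 0.0392 V.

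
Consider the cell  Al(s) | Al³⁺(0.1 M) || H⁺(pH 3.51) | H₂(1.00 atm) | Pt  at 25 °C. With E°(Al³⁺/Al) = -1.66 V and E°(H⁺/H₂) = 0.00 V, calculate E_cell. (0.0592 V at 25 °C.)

1.47 V

The hydrogen couple is the cathode, so E°_cell = 1.66 V; n = 6.
[H⁺] = 10^(−3.51) = 3.1 × 10^-4 M, and Q = [Al³⁺]^2·P(H₂)^3 / [H⁺]^6 = 1.15 × 10^19.
E = E° − (0.0592/6) log Q = 1.66 − (0.0592/6)(19.060) = 1.472 V.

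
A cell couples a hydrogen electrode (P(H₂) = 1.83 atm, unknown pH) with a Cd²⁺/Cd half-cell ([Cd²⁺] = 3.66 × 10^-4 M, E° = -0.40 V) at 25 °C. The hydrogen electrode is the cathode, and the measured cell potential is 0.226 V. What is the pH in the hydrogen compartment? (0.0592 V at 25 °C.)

pH = 4.53

E°_cell = 0.40 V and n = 2.
log Q = n(E° − E)/0.0592 = 2×(0.40 − 0.226)/0.0592 = 5.878.
With Q = [Cd²⁺]·P(H₂) / [H⁺]^2, solving for [H⁺] gives log[H⁺] = -4.526, so pH = 4.53.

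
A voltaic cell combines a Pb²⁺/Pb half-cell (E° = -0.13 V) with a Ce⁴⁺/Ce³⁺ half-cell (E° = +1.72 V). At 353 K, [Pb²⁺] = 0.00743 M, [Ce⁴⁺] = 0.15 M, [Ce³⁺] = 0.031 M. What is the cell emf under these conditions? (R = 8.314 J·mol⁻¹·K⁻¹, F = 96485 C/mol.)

The Ce⁴⁺/Ce³⁺ couple has the higher reduction potential and acts as the cathode, so E°_cell = +1.72 − (-0.13) = 1.85 V.
Balancing electrons gives n = 2; the reaction quotient is Q = [Pb²⁺]·[Ce³⁺]^2/[Ce⁴⁺]^2 = 3.17 × 10^-4.
E = E° − (RT/nF) ln Q = 1.85 − (8.314×353)/(2×96485) × (-8.056) = 1.850 + 0.123 = 1.973 V.

1.97 V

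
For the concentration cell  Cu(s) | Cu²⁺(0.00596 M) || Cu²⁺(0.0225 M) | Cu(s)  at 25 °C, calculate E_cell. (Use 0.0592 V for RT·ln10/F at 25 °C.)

0.017 V

Both half-cells are Cu²⁺/Cu, so E°_cell = 0. The concentrated side is the cathode; the cell reaction moves Cu²⁺ from high to low concentration with n = 2.
Q = [Cu²⁺]_dilute/[Cu²⁺]_conc = 0.00596/0.0225 = 0.265.
E = 0 − (0.0592/2) log Q = −(0.0592/2)(-0.577) = 0.0171 V.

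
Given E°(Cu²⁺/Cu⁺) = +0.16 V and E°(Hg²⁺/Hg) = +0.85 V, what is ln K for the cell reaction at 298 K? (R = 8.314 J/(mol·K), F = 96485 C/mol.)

E°_cell = +0.85 − (+0.16) = 0.69 V, with n = 2 electrons transferred.
At equilibrium E = 0, so the Nernst equation gives ln K = nFE°/RT = (2)(96485)(0.69)/((8.314)(298)) = 53.74.

ln K = 53.7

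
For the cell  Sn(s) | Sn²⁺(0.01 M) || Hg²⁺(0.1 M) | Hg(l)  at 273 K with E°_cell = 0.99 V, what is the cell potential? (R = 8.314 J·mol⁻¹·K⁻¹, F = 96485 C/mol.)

Balancing electrons gives n = 2; the reaction quotient is Q = [Sn²⁺]/[Hg²⁺] = 0.100.
E = E° − (RT/nF) ln Q = 0.99 − (8.314×273)/(2×96485) × (-2.303) = 0.990 + 0.027 = 1.017 V.

1.02 V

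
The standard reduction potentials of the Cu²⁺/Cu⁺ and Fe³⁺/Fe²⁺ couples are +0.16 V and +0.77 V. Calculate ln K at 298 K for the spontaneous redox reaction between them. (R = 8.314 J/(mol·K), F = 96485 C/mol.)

E°_cell = +0.77 − (+0.16) = 0.61 V, with n = 1 electron transferred.
At equilibrium E = 0, so the Nernst equation gives ln K = nFE°/RT = (1)(96485)(0.61)/((8.314)(298)) = 23.76.

ln K = 23.8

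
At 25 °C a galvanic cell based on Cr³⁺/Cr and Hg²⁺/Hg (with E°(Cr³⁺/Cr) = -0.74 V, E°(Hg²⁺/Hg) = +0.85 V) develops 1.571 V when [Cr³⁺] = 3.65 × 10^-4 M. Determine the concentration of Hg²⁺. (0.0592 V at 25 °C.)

From the Nernst equation, log Q = n(E° − E)/0.0592 = 6(1.59 − 1.571)/0.0592 = 1.926, so Q = 84.3.
With Q = [Cr³⁺]^2/[Hg²⁺]^3 and the known concentrations, [Hg²⁺]^3 in the denominator gives [Hg²⁺] = 0.0012 M.

0.0012 M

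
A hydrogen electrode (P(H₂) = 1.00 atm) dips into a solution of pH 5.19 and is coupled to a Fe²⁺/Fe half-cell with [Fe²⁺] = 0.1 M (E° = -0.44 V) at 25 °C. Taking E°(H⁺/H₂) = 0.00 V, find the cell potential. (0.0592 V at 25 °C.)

0.16 V

The hydrogen couple is the cathode, so E°_cell = 0.44 V; n = 2.
[H⁺] = 10^(−5.19) = 6.5 × 10^-6 M, and Q = [Fe²⁺]·P(H₂) / [H⁺]^2 = 2.4 × 10^9.
E = E° − (0.0592/2) log Q = 0.44 − (0.0592/2)(9.380) = 0.162 V.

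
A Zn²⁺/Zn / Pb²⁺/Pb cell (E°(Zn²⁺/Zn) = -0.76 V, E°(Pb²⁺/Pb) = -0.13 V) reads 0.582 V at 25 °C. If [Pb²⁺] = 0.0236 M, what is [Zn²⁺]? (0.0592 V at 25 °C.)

From the Nernst equation, log Q = n(E° − E)/0.0592 = 2(0.63 − 0.582)/0.0592 = 1.622, so Q = 41.8.
With Q = [Zn²⁺]/[Pb²⁺] and the known concentrations, [Zn²⁺] in the numerator gives [Zn²⁺] = 0.99 M.

0.99 M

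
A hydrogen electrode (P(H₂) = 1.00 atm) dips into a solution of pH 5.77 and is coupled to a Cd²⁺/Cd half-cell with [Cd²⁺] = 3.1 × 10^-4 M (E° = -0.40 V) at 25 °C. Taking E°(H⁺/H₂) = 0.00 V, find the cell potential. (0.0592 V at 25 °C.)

The hydrogen couple is the cathode, so E°_cell = 0.40 V; n = 2.
[H⁺] = 10^(−5.77) = 1.7 × 10^-6 M, and Q = [Cd²⁺]·P(H₂) / [H⁺]^2 = 1.07 × 10^8.
E = E° − (0.0592/2) log Q = 0.40 − (0.0592/2)(8.031) = 0.162 V.

0.16 V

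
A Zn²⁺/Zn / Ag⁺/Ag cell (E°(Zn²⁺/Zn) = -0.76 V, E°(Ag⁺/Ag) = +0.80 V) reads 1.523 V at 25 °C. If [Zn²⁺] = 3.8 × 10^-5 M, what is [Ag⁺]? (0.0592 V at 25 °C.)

0.0015 M

From the Nernst equation, log Q = n(E° − E)/0.0592 = 2(1.56 − 1.523)/0.0592 = 1.250, so Q = 17.8.
With Q = [Zn²⁺]/[Ag⁺]^2 and the known concentrations, [Ag⁺]^2 in the denominator gives [Ag⁺] = 0.0015 M.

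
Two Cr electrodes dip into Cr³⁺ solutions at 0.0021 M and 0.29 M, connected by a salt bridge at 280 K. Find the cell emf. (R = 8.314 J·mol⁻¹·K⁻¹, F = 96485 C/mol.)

0.040 V

Both half-cells are Cr³⁺/Cr, so E°_cell = 0. The concentrated side is the cathode; the cell reaction moves Cr³⁺ from high to low concentration with n = 3.
Q = [Cr³⁺]_dilute/[Cr³⁺]_conc = 0.0021/0.29 = 0.00724.
E = 0 − (RT/nF) ln Q = −((8.314×280)/(3×96485))(-4.928) = 0.0396 V.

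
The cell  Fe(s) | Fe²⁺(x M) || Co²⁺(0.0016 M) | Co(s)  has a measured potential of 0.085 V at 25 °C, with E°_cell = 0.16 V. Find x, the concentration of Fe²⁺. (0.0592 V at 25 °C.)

0.55 M

From the Nernst equation, log Q = n(E° − E)/0.0592 = 2(0.16 − 0.085)/0.0592 = 2.534, so Q = 342.
With Q = [Fe²⁺]/[Co²⁺] and the known concentrations, [Fe²⁺] in the numerator gives [Fe²⁺] = 0.55 M.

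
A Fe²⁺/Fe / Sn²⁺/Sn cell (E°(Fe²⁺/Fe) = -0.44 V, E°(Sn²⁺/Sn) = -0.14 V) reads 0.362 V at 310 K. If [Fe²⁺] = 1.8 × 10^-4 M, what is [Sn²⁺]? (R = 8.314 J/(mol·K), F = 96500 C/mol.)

From the Nernst equation, ln Q = nF(E° − E)/RT = 2×96500×(0.30 − 0.362)/(8.314×310) = -4.643, so Q = 0.00963.
With Q = [Fe²⁺]/[Sn²⁺] and the known concentrations, [Sn²⁺] in the denominator gives [Sn²⁺] = 0.019 M.

0.019 M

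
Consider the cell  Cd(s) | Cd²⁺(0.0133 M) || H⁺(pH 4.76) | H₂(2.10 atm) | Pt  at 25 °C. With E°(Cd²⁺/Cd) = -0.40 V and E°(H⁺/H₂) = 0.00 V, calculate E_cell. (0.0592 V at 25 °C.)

0.16 V

The hydrogen couple is the cathode, so E°_cell = 0.40 V; n = 2.
[H⁺] = 10^(−4.76) = 1.7 × 10^-5 M, and Q = [Cd²⁺]·P(H₂) / [H⁺]^2 = 9.25 × 10^7.
E = E° − (0.0592/2) log Q = 0.40 − (0.0592/2)(7.966) = 0.164 V.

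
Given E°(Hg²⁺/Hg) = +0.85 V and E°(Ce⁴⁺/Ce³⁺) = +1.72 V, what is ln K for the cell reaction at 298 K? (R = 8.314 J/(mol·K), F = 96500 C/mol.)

ln K = 67.8

E°_cell = +1.72 − (+0.85) = 0.87 V, with n = 2 electrons transferred.
At equilibrium E = 0, so the Nernst equation gives ln K = nFE°/RT = (2)(96500)(0.87)/((8.314)(298)) = 67.77.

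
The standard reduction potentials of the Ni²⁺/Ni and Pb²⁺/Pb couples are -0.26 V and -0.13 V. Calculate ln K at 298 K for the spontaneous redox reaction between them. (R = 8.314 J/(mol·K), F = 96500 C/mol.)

E°_cell = -0.13 − (-0.26) = 0.13 V, with n = 2 electrons transferred.
At equilibrium E = 0, so the Nernst equation gives ln K = nFE°/RT = (2)(96500)(0.13)/((8.314)(298)) = 10.13.

ln K = 10.1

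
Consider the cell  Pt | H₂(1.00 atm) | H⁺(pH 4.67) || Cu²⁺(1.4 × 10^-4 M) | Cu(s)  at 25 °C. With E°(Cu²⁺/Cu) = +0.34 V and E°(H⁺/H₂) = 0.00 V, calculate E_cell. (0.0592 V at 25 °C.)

The Cu²⁺/Cu couple is the cathode, so E°_cell = 0.34 V; n = 2.
[H⁺] = 10^(−4.67) = 2.1 × 10^-5 M, and Q = [H⁺]^2 / ([Cu²⁺]·P(H₂)) = 3.26 × 10^-6.
E = E° − (0.0592/2) log Q = 0.34 − (0.0592/2)(-5.486) = 0.502 V.

0.50 V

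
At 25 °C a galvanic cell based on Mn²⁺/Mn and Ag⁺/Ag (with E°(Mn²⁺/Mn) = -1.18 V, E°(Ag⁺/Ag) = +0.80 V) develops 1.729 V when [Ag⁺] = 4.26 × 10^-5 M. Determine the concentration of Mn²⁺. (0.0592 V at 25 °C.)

From the Nernst equation, log Q = n(E° − E)/0.0592 = 2(1.98 − 1.729)/0.0592 = 8.480, so Q = 3.02 × 10^8.
With Q = [Mn²⁺]/[Ag⁺]^2 and the known concentrations, [Mn²⁺] in the numerator gives [Mn²⁺] = 0.55 M.

0.55 M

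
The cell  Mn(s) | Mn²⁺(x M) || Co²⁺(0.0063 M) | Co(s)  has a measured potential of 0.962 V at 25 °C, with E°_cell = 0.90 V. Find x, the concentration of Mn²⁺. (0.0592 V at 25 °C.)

From the Nernst equation, log Q = n(E° − E)/0.0592 = 2(0.90 − 0.962)/0.0592 = -2.095, so Q = 0.00804.
With Q = [Mn²⁺]/[Co²⁺] and the known concentrations, [Mn²⁺] in the numerator gives [Mn²⁺] = 5.1 × 10^-5 M.

5.1 × 10^-5 M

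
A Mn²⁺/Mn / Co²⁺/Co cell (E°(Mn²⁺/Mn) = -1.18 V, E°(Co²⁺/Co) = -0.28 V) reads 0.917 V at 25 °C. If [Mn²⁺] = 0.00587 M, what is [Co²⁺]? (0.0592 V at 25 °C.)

From the Nernst equation, log Q = n(E° − E)/0.0592 = 2(0.90 − 0.917)/0.0592 = -0.574, so Q = 0.266.
With Q = [Mn²⁺]/[Co²⁺] and the known concentrations, [Co²⁺] in the denominator gives [Co²⁺] = 0.022 M.

0.022 M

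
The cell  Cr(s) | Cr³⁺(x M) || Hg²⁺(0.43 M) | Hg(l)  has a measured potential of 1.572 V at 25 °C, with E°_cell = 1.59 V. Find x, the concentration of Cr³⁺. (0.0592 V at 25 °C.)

From the Nernst equation, log Q = n(E° − E)/0.0592 = 6(1.59 − 1.572)/0.0592 = 1.824, so Q = 66.7.
With Q = [Cr³⁺]^2/[Hg²⁺]^3 and the known concentrations, [Cr³⁺]^2 in the numerator gives [Cr³⁺] = 2.3 M.

2.3 M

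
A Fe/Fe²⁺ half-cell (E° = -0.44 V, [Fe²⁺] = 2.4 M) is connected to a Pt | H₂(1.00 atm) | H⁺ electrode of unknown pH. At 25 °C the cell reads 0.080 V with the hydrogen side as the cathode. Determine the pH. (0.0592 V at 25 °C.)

E°_cell = 0.44 V and n = 2.
log Q = n(E° − E)/0.0592 = 2×(0.44 − 0.080)/0.0592 = 12.162.
With Q = [Fe²⁺]·P(H₂) / [H⁺]^2, solving for [H⁺] gives log[H⁺] = -5.891, so pH = 5.89.

pH = 5.89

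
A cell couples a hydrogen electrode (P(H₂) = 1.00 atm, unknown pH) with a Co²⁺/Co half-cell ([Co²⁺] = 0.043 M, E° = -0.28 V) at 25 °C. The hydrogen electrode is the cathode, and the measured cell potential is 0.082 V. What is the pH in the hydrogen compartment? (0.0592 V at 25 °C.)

E°_cell = 0.28 V and n = 2.
log Q = n(E° − E)/0.0592 = 2×(0.28 − 0.082)/0.0592 = 6.689.
With Q = [Co²⁺]·P(H₂) / [H⁺]^2, solving for [H⁺] gives log[H⁺] = -4.028, so pH = 4.03.

pH = 4.03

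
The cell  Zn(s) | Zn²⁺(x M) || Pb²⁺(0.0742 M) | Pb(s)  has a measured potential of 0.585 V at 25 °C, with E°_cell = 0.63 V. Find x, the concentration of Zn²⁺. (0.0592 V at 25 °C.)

2.5 M

From the Nernst equation, log Q = n(E° − E)/0.0592 = 2(0.63 − 0.585)/0.0592 = 1.520, so Q = 33.1.
With Q = [Zn²⁺]/[Pb²⁺] and the known concentrations, [Zn²⁺] in the numerator gives [Zn²⁺] = 2.5 M.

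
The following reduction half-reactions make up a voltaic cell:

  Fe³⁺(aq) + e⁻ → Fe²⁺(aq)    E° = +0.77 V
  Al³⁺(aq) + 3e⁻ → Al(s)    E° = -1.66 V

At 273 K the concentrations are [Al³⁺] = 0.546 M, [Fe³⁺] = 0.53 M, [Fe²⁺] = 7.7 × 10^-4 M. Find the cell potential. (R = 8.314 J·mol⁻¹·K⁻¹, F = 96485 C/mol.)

The Fe³⁺/Fe²⁺ couple has the higher reduction potential and acts as the cathode, so E°_cell = +0.77 − (-1.66) = 2.43 V.
Balancing electrons gives n = 3; the reaction quotient is Q = [Al³⁺]·[Fe²⁺]^3/[Fe³⁺]^3 = 1.67 × 10^-9.
E = E° − (RT/nF) ln Q = 2.43 − (8.314×273)/(3×96485) × (-20.208) = 2.430 + 0.158 = 2.588 V.

2.59 V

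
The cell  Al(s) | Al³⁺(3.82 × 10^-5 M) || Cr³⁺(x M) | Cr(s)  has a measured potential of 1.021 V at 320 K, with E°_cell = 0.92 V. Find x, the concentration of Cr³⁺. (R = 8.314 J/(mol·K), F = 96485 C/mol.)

From the Nernst equation, ln Q = nF(E° − E)/RT = 3×96485×(0.92 − 1.021)/(8.314×320) = -10.989, so Q = 1.69 × 10^-5.
With Q = [Al³⁺]/[Cr³⁺] and the known concentrations, [Cr³⁺] in the denominator gives [Cr³⁺] = 2.3 M.

2.3 M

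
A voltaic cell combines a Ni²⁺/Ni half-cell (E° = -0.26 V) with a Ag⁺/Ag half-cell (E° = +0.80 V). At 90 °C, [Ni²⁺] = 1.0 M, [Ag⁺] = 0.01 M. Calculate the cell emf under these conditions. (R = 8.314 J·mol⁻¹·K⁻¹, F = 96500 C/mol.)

0.916 V

The Ag⁺/Ag couple has the higher reduction potential and acts as the cathode, so E°_cell = +0.80 − (-0.26) = 1.06 V.
Balancing electrons gives n = 2; the reaction quotient is Q = [Ni²⁺]/[Ag⁺]^2 = 1 × 10^4.
E = E° − (RT/nF) ln Q = 1.06 − (8.314×363)/(2×96500) × (9.210) = 1.060 − 0.144 = 0.916 V.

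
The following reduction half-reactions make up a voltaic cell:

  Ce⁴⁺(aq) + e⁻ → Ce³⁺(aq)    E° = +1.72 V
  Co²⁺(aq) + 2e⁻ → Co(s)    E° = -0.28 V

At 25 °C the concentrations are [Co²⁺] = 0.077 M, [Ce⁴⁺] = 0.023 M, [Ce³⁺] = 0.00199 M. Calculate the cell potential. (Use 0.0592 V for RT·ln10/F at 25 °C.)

The Ce⁴⁺/Ce³⁺ couple has the higher reduction potential and acts as the cathode, so E°_cell = +1.72 − (-0.28) = 2.00 V.
Balancing electrons gives n = 2; the reaction quotient is Q = [Co²⁺]·[Ce³⁺]^2/[Ce⁴⁺]^2 = 5.76 × 10^-4.
At 25 °C, E = E° − (0.0592/n) log Q = 2.00 − (0.0592/2)(-3.239) = 2.000 + 0.096 = 2.096 V.

2.10 V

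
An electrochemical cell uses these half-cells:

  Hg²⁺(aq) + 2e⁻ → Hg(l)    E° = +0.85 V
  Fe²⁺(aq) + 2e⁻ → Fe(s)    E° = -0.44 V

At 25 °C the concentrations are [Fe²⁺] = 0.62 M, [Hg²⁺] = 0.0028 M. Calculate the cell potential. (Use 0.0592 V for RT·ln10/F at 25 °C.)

The Hg²⁺/Hg couple has the higher reduction potential and acts as the cathode, so E°_cell = +0.85 − (-0.44) = 1.29 V.
Balancing electrons gives n = 2; the reaction quotient is Q = [Fe²⁺]/[Hg²⁺] = 221.
At 25 °C, E = E° − (0.0592/n) log Q = 1.29 − (0.0592/2)(2.345) = 1.290 − 0.069 = 1.221 V.

1.22 V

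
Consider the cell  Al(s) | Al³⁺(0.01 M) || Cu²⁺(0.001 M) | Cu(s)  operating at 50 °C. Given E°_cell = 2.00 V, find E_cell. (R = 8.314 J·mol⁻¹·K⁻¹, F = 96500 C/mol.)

Balancing electrons gives n = 6; the reaction quotient is Q = [Al³⁺]^2/[Cu²⁺]^3 = 1 × 10^5.
E = E° − (RT/nF) ln Q = 2.00 − (8.314×323)/(6×96500) × (11.513) = 2.000 − 0.053 = 1.947 V.

1.95 V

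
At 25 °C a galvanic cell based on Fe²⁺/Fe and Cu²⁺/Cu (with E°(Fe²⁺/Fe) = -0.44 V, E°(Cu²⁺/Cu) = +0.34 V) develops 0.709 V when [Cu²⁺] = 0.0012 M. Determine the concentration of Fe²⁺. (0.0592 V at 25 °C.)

0.3 M

From the Nernst equation, log Q = n(E° − E)/0.0592 = 2(0.78 − 0.709)/0.0592 = 2.399, so Q = 250.
With Q = [Fe²⁺]/[Cu²⁺] and the known concentrations, [Fe²⁺] in the numerator gives [Fe²⁺] = 0.3 M.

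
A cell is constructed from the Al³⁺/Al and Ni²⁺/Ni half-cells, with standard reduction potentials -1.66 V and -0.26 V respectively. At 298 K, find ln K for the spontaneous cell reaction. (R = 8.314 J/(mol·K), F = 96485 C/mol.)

ln K = 327.1

E°_cell = -0.26 − (-1.66) = 1.40 V, with n = 6 electrons transferred.
At equilibrium E = 0, so the Nernst equation gives ln K = nFE°/RT = (6)(96485)(1.40)/((8.314)(298)) = 327.12.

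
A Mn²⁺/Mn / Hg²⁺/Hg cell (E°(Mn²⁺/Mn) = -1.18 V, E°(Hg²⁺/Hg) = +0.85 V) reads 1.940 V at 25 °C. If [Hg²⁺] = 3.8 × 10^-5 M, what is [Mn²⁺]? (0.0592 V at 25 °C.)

From the Nernst equation, log Q = n(E° − E)/0.0592 = 2(2.03 − 1.940)/0.0592 = 3.041, so Q = 1100.
With Q = [Mn²⁺]/[Hg²⁺] and the known concentrations, [Mn²⁺] in the numerator gives [Mn²⁺] = 0.042 M.

0.042 M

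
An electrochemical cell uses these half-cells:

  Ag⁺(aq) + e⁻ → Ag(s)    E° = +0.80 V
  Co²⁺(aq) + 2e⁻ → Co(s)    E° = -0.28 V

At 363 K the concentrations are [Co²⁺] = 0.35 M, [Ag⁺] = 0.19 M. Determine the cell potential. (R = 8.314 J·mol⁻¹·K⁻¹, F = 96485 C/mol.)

The Ag⁺/Ag couple has the higher reduction potential and acts as the cathode, so E°_cell = +0.80 − (-0.28) = 1.08 V.
Balancing electrons gives n = 2; the reaction quotient is Q = [Co²⁺]/[Ag⁺]^2 = 9.70.
E = E° − (RT/nF) ln Q = 1.08 − (8.314×363)/(2×96485) × (2.272) = 1.080 − 0.036 = 1.044 V.

1.04 V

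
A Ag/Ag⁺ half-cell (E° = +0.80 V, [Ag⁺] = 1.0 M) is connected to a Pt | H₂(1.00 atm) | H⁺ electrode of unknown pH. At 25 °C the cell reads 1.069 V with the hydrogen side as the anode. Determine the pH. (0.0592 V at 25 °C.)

pH = 4.54

E°_cell = 0.80 V and n = 2.
log Q = n(E° − E)/0.0592 = 2×(0.80 − 1.069)/0.0592 = -9.088.
With Q = [H⁺]^2 / ([Ag⁺]^2·P(H₂)), solving for [H⁺] gives log[H⁺] = -4.544, so pH = 4.54.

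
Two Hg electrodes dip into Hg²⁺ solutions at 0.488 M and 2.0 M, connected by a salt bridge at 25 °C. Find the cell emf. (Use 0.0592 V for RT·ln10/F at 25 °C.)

0.018 V

Both half-cells are Hg²⁺/Hg, so E°_cell = 0. The concentrated side is the cathode; the cell reaction moves Hg²⁺ from high to low concentration with n = 2.
Q = [Hg²⁺]_dilute/[Hg²⁺]_conc = 0.488/2.0 = 0.244.
E = 0 − (0.0592/2) log Q = −(0.0592/2)(-0.613) = 0.0181 V.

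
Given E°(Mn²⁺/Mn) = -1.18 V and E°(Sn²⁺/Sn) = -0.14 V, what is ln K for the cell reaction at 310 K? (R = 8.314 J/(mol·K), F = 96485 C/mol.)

E°_cell = -0.14 − (-1.18) = 1.04 V, with n = 2 electrons transferred.
At equilibrium E = 0, so the Nernst equation gives ln K = nFE°/RT = (2)(96485)(1.04)/((8.314)(310)) = 77.87.

ln K = 77.9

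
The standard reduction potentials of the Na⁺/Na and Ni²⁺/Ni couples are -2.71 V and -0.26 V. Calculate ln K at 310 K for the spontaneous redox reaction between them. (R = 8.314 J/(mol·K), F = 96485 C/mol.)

E°_cell = -0.26 − (-2.71) = 2.45 V, with n = 2 electrons transferred.
At equilibrium E = 0, so the Nernst equation gives ln K = nFE°/RT = (2)(96485)(2.45)/((8.314)(310)) = 183.44.

ln K = 183.4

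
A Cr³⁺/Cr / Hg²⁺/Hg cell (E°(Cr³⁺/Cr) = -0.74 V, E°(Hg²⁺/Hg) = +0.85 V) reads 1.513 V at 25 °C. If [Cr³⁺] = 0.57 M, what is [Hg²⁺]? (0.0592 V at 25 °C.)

From the Nernst equation, log Q = n(E° − E)/0.0592 = 6(1.59 − 1.513)/0.0592 = 7.804, so Q = 6.37 × 10^7.
With Q = [Cr³⁺]^2/[Hg²⁺]^3 and the known concentrations, [Hg²⁺]^3 in the denominator gives [Hg²⁺] = 0.0017 M.

0.0017 M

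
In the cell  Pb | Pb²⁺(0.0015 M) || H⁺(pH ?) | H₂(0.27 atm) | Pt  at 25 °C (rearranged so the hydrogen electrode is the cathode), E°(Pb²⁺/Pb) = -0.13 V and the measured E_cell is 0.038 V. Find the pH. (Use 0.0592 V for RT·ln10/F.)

E°_cell = 0.13 V and n = 2.
log Q = n(E° − E)/0.0592 = 2×(0.13 − 0.038)/0.0592 = 3.108.
With Q = [Pb²⁺]·P(H₂) / [H⁺]^2, solving for [H⁺] gives log[H⁺] = -3.250, so pH = 3.25.

pH = 3.25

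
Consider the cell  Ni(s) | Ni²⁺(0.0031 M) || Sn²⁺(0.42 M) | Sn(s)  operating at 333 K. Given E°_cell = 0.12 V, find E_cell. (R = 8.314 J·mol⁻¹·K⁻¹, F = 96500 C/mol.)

Balancing electrons gives n = 2; the reaction quotient is Q = [Ni²⁺]/[Sn²⁺] = 0.00738.
E = E° − (RT/nF) ln Q = 0.12 − (8.314×333)/(2×96500) × (-4.909) = 0.120 + 0.070 = 0.190 V.

0.190 V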